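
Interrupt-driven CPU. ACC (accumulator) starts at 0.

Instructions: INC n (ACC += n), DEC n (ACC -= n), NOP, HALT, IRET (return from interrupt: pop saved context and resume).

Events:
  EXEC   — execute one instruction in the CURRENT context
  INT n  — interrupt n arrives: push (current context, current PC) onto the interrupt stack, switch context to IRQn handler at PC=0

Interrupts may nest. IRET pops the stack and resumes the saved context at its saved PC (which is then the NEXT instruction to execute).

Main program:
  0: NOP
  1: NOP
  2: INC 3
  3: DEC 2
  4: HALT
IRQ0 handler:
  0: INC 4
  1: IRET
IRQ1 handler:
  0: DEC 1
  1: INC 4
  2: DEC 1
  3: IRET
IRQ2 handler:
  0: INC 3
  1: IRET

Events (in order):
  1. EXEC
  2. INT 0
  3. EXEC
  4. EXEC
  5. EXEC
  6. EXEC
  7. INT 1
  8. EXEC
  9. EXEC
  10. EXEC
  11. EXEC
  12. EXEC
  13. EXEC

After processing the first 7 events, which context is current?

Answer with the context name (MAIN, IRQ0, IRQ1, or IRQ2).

Answer: IRQ1

Derivation:
Event 1 (EXEC): [MAIN] PC=0: NOP
Event 2 (INT 0): INT 0 arrives: push (MAIN, PC=1), enter IRQ0 at PC=0 (depth now 1)
Event 3 (EXEC): [IRQ0] PC=0: INC 4 -> ACC=4
Event 4 (EXEC): [IRQ0] PC=1: IRET -> resume MAIN at PC=1 (depth now 0)
Event 5 (EXEC): [MAIN] PC=1: NOP
Event 6 (EXEC): [MAIN] PC=2: INC 3 -> ACC=7
Event 7 (INT 1): INT 1 arrives: push (MAIN, PC=3), enter IRQ1 at PC=0 (depth now 1)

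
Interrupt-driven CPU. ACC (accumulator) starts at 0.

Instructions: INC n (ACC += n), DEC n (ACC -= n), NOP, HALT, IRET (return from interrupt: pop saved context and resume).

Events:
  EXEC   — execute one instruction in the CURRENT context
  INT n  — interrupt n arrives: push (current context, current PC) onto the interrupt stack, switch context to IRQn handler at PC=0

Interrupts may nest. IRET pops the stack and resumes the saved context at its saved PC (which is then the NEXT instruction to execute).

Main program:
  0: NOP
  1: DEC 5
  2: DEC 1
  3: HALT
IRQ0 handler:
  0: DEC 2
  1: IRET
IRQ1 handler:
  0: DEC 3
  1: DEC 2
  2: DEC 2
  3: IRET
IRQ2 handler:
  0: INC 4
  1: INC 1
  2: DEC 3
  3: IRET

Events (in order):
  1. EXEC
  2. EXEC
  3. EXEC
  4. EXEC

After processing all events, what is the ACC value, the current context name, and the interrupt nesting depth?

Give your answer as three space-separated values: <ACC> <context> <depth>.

Event 1 (EXEC): [MAIN] PC=0: NOP
Event 2 (EXEC): [MAIN] PC=1: DEC 5 -> ACC=-5
Event 3 (EXEC): [MAIN] PC=2: DEC 1 -> ACC=-6
Event 4 (EXEC): [MAIN] PC=3: HALT

Answer: -6 MAIN 0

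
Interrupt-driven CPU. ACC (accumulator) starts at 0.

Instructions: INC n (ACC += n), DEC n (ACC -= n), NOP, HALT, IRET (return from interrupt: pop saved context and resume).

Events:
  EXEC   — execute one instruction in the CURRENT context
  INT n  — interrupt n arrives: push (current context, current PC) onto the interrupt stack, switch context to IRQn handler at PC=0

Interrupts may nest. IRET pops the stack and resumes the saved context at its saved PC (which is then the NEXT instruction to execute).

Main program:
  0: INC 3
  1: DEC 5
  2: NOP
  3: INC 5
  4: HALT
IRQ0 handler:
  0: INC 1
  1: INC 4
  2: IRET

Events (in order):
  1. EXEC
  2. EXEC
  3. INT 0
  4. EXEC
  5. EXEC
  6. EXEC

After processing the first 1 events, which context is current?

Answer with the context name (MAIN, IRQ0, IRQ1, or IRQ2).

Answer: MAIN

Derivation:
Event 1 (EXEC): [MAIN] PC=0: INC 3 -> ACC=3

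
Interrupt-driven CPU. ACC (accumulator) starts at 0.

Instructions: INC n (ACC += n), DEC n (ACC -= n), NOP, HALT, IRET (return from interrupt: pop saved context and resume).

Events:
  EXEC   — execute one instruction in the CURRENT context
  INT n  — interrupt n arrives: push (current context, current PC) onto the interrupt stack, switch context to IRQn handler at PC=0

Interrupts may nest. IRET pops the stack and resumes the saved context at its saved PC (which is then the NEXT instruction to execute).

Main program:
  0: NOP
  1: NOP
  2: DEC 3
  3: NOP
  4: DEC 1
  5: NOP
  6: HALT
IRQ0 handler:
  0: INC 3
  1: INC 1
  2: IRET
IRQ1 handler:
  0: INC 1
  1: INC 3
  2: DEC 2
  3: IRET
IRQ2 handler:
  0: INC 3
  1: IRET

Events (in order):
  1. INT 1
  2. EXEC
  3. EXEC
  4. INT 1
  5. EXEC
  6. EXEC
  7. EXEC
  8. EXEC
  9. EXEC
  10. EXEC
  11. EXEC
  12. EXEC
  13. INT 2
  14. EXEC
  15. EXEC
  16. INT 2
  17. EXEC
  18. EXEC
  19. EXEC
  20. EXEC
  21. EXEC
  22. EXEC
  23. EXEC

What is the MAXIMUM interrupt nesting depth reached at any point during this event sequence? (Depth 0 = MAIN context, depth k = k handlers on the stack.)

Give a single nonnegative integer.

Event 1 (INT 1): INT 1 arrives: push (MAIN, PC=0), enter IRQ1 at PC=0 (depth now 1) [depth=1]
Event 2 (EXEC): [IRQ1] PC=0: INC 1 -> ACC=1 [depth=1]
Event 3 (EXEC): [IRQ1] PC=1: INC 3 -> ACC=4 [depth=1]
Event 4 (INT 1): INT 1 arrives: push (IRQ1, PC=2), enter IRQ1 at PC=0 (depth now 2) [depth=2]
Event 5 (EXEC): [IRQ1] PC=0: INC 1 -> ACC=5 [depth=2]
Event 6 (EXEC): [IRQ1] PC=1: INC 3 -> ACC=8 [depth=2]
Event 7 (EXEC): [IRQ1] PC=2: DEC 2 -> ACC=6 [depth=2]
Event 8 (EXEC): [IRQ1] PC=3: IRET -> resume IRQ1 at PC=2 (depth now 1) [depth=1]
Event 9 (EXEC): [IRQ1] PC=2: DEC 2 -> ACC=4 [depth=1]
Event 10 (EXEC): [IRQ1] PC=3: IRET -> resume MAIN at PC=0 (depth now 0) [depth=0]
Event 11 (EXEC): [MAIN] PC=0: NOP [depth=0]
Event 12 (EXEC): [MAIN] PC=1: NOP [depth=0]
Event 13 (INT 2): INT 2 arrives: push (MAIN, PC=2), enter IRQ2 at PC=0 (depth now 1) [depth=1]
Event 14 (EXEC): [IRQ2] PC=0: INC 3 -> ACC=7 [depth=1]
Event 15 (EXEC): [IRQ2] PC=1: IRET -> resume MAIN at PC=2 (depth now 0) [depth=0]
Event 16 (INT 2): INT 2 arrives: push (MAIN, PC=2), enter IRQ2 at PC=0 (depth now 1) [depth=1]
Event 17 (EXEC): [IRQ2] PC=0: INC 3 -> ACC=10 [depth=1]
Event 18 (EXEC): [IRQ2] PC=1: IRET -> resume MAIN at PC=2 (depth now 0) [depth=0]
Event 19 (EXEC): [MAIN] PC=2: DEC 3 -> ACC=7 [depth=0]
Event 20 (EXEC): [MAIN] PC=3: NOP [depth=0]
Event 21 (EXEC): [MAIN] PC=4: DEC 1 -> ACC=6 [depth=0]
Event 22 (EXEC): [MAIN] PC=5: NOP [depth=0]
Event 23 (EXEC): [MAIN] PC=6: HALT [depth=0]
Max depth observed: 2

Answer: 2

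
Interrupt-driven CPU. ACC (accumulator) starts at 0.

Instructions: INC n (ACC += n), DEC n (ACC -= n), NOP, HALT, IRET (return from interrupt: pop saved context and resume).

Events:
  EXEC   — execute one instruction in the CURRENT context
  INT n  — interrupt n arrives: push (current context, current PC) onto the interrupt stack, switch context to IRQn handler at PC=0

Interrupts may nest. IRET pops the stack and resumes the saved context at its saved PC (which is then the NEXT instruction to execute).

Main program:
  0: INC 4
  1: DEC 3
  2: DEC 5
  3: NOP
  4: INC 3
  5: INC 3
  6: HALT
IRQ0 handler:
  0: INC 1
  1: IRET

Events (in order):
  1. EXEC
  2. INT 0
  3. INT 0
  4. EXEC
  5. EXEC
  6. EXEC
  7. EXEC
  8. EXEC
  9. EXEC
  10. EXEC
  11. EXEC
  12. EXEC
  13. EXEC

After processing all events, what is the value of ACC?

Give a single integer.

Answer: 4

Derivation:
Event 1 (EXEC): [MAIN] PC=0: INC 4 -> ACC=4
Event 2 (INT 0): INT 0 arrives: push (MAIN, PC=1), enter IRQ0 at PC=0 (depth now 1)
Event 3 (INT 0): INT 0 arrives: push (IRQ0, PC=0), enter IRQ0 at PC=0 (depth now 2)
Event 4 (EXEC): [IRQ0] PC=0: INC 1 -> ACC=5
Event 5 (EXEC): [IRQ0] PC=1: IRET -> resume IRQ0 at PC=0 (depth now 1)
Event 6 (EXEC): [IRQ0] PC=0: INC 1 -> ACC=6
Event 7 (EXEC): [IRQ0] PC=1: IRET -> resume MAIN at PC=1 (depth now 0)
Event 8 (EXEC): [MAIN] PC=1: DEC 3 -> ACC=3
Event 9 (EXEC): [MAIN] PC=2: DEC 5 -> ACC=-2
Event 10 (EXEC): [MAIN] PC=3: NOP
Event 11 (EXEC): [MAIN] PC=4: INC 3 -> ACC=1
Event 12 (EXEC): [MAIN] PC=5: INC 3 -> ACC=4
Event 13 (EXEC): [MAIN] PC=6: HALT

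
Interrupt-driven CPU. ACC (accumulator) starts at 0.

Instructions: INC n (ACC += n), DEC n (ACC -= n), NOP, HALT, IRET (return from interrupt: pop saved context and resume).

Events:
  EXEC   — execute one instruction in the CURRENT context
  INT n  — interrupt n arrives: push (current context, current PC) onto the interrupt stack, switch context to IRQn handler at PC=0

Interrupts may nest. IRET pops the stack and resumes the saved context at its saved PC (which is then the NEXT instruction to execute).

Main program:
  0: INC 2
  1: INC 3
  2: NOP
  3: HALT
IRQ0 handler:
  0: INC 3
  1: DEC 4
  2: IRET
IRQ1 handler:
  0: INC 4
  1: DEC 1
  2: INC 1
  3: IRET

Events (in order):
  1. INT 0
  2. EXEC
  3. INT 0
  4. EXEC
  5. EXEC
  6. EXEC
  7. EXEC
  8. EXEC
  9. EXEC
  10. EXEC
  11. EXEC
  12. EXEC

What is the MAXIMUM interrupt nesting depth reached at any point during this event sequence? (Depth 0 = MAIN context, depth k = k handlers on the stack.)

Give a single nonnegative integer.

Answer: 2

Derivation:
Event 1 (INT 0): INT 0 arrives: push (MAIN, PC=0), enter IRQ0 at PC=0 (depth now 1) [depth=1]
Event 2 (EXEC): [IRQ0] PC=0: INC 3 -> ACC=3 [depth=1]
Event 3 (INT 0): INT 0 arrives: push (IRQ0, PC=1), enter IRQ0 at PC=0 (depth now 2) [depth=2]
Event 4 (EXEC): [IRQ0] PC=0: INC 3 -> ACC=6 [depth=2]
Event 5 (EXEC): [IRQ0] PC=1: DEC 4 -> ACC=2 [depth=2]
Event 6 (EXEC): [IRQ0] PC=2: IRET -> resume IRQ0 at PC=1 (depth now 1) [depth=1]
Event 7 (EXEC): [IRQ0] PC=1: DEC 4 -> ACC=-2 [depth=1]
Event 8 (EXEC): [IRQ0] PC=2: IRET -> resume MAIN at PC=0 (depth now 0) [depth=0]
Event 9 (EXEC): [MAIN] PC=0: INC 2 -> ACC=0 [depth=0]
Event 10 (EXEC): [MAIN] PC=1: INC 3 -> ACC=3 [depth=0]
Event 11 (EXEC): [MAIN] PC=2: NOP [depth=0]
Event 12 (EXEC): [MAIN] PC=3: HALT [depth=0]
Max depth observed: 2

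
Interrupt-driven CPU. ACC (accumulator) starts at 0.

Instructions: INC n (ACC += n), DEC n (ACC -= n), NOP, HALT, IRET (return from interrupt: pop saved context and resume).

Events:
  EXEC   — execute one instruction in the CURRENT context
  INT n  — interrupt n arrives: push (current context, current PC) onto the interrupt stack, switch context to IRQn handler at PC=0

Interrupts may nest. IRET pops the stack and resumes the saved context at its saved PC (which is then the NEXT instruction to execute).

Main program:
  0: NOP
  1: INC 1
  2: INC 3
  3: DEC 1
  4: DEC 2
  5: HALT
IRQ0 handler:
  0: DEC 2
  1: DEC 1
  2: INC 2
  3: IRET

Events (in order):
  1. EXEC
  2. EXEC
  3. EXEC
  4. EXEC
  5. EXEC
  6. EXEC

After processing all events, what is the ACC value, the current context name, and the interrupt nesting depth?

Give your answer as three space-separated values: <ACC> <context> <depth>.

Answer: 1 MAIN 0

Derivation:
Event 1 (EXEC): [MAIN] PC=0: NOP
Event 2 (EXEC): [MAIN] PC=1: INC 1 -> ACC=1
Event 3 (EXEC): [MAIN] PC=2: INC 3 -> ACC=4
Event 4 (EXEC): [MAIN] PC=3: DEC 1 -> ACC=3
Event 5 (EXEC): [MAIN] PC=4: DEC 2 -> ACC=1
Event 6 (EXEC): [MAIN] PC=5: HALT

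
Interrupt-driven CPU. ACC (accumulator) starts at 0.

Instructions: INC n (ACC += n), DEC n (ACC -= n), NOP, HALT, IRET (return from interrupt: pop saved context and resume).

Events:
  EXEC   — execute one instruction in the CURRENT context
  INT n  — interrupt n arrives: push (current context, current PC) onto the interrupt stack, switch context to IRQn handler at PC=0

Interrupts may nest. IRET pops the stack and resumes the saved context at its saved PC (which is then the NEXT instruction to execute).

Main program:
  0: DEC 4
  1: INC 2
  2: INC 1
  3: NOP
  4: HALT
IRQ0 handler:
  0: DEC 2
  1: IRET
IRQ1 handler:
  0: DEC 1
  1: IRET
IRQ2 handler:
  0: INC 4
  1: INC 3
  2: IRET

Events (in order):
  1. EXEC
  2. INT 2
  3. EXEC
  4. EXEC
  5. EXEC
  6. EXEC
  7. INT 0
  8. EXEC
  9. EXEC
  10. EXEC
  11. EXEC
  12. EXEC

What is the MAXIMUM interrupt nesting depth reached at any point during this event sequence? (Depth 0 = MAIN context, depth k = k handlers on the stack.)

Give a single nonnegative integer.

Event 1 (EXEC): [MAIN] PC=0: DEC 4 -> ACC=-4 [depth=0]
Event 2 (INT 2): INT 2 arrives: push (MAIN, PC=1), enter IRQ2 at PC=0 (depth now 1) [depth=1]
Event 3 (EXEC): [IRQ2] PC=0: INC 4 -> ACC=0 [depth=1]
Event 4 (EXEC): [IRQ2] PC=1: INC 3 -> ACC=3 [depth=1]
Event 5 (EXEC): [IRQ2] PC=2: IRET -> resume MAIN at PC=1 (depth now 0) [depth=0]
Event 6 (EXEC): [MAIN] PC=1: INC 2 -> ACC=5 [depth=0]
Event 7 (INT 0): INT 0 arrives: push (MAIN, PC=2), enter IRQ0 at PC=0 (depth now 1) [depth=1]
Event 8 (EXEC): [IRQ0] PC=0: DEC 2 -> ACC=3 [depth=1]
Event 9 (EXEC): [IRQ0] PC=1: IRET -> resume MAIN at PC=2 (depth now 0) [depth=0]
Event 10 (EXEC): [MAIN] PC=2: INC 1 -> ACC=4 [depth=0]
Event 11 (EXEC): [MAIN] PC=3: NOP [depth=0]
Event 12 (EXEC): [MAIN] PC=4: HALT [depth=0]
Max depth observed: 1

Answer: 1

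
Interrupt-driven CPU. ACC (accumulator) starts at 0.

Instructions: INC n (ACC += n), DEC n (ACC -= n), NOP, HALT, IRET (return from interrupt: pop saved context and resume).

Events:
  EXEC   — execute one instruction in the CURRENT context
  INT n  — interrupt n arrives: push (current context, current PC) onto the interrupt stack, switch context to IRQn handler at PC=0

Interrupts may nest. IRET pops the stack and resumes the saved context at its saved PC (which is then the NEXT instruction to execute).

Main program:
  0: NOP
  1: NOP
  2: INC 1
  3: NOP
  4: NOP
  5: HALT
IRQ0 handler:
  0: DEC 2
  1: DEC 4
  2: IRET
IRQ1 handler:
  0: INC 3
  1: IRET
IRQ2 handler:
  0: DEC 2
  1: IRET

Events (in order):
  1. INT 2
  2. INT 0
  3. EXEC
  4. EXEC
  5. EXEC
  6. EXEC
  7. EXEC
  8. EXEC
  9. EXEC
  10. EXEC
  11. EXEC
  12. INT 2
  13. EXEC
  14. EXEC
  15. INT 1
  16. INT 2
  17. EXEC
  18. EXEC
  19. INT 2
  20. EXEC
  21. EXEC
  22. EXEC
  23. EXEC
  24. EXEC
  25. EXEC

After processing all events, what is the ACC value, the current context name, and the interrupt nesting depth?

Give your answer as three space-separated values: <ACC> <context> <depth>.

Event 1 (INT 2): INT 2 arrives: push (MAIN, PC=0), enter IRQ2 at PC=0 (depth now 1)
Event 2 (INT 0): INT 0 arrives: push (IRQ2, PC=0), enter IRQ0 at PC=0 (depth now 2)
Event 3 (EXEC): [IRQ0] PC=0: DEC 2 -> ACC=-2
Event 4 (EXEC): [IRQ0] PC=1: DEC 4 -> ACC=-6
Event 5 (EXEC): [IRQ0] PC=2: IRET -> resume IRQ2 at PC=0 (depth now 1)
Event 6 (EXEC): [IRQ2] PC=0: DEC 2 -> ACC=-8
Event 7 (EXEC): [IRQ2] PC=1: IRET -> resume MAIN at PC=0 (depth now 0)
Event 8 (EXEC): [MAIN] PC=0: NOP
Event 9 (EXEC): [MAIN] PC=1: NOP
Event 10 (EXEC): [MAIN] PC=2: INC 1 -> ACC=-7
Event 11 (EXEC): [MAIN] PC=3: NOP
Event 12 (INT 2): INT 2 arrives: push (MAIN, PC=4), enter IRQ2 at PC=0 (depth now 1)
Event 13 (EXEC): [IRQ2] PC=0: DEC 2 -> ACC=-9
Event 14 (EXEC): [IRQ2] PC=1: IRET -> resume MAIN at PC=4 (depth now 0)
Event 15 (INT 1): INT 1 arrives: push (MAIN, PC=4), enter IRQ1 at PC=0 (depth now 1)
Event 16 (INT 2): INT 2 arrives: push (IRQ1, PC=0), enter IRQ2 at PC=0 (depth now 2)
Event 17 (EXEC): [IRQ2] PC=0: DEC 2 -> ACC=-11
Event 18 (EXEC): [IRQ2] PC=1: IRET -> resume IRQ1 at PC=0 (depth now 1)
Event 19 (INT 2): INT 2 arrives: push (IRQ1, PC=0), enter IRQ2 at PC=0 (depth now 2)
Event 20 (EXEC): [IRQ2] PC=0: DEC 2 -> ACC=-13
Event 21 (EXEC): [IRQ2] PC=1: IRET -> resume IRQ1 at PC=0 (depth now 1)
Event 22 (EXEC): [IRQ1] PC=0: INC 3 -> ACC=-10
Event 23 (EXEC): [IRQ1] PC=1: IRET -> resume MAIN at PC=4 (depth now 0)
Event 24 (EXEC): [MAIN] PC=4: NOP
Event 25 (EXEC): [MAIN] PC=5: HALT

Answer: -10 MAIN 0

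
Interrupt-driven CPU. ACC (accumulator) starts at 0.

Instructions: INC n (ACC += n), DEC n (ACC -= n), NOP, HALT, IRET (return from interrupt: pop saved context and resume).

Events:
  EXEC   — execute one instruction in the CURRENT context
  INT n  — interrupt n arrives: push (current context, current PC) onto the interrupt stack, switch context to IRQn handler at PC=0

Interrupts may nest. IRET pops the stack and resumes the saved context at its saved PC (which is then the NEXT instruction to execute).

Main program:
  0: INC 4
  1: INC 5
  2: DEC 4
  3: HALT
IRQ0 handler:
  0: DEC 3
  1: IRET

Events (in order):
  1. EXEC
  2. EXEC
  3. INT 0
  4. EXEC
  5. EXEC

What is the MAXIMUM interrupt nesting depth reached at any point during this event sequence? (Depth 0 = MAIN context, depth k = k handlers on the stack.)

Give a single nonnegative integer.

Answer: 1

Derivation:
Event 1 (EXEC): [MAIN] PC=0: INC 4 -> ACC=4 [depth=0]
Event 2 (EXEC): [MAIN] PC=1: INC 5 -> ACC=9 [depth=0]
Event 3 (INT 0): INT 0 arrives: push (MAIN, PC=2), enter IRQ0 at PC=0 (depth now 1) [depth=1]
Event 4 (EXEC): [IRQ0] PC=0: DEC 3 -> ACC=6 [depth=1]
Event 5 (EXEC): [IRQ0] PC=1: IRET -> resume MAIN at PC=2 (depth now 0) [depth=0]
Max depth observed: 1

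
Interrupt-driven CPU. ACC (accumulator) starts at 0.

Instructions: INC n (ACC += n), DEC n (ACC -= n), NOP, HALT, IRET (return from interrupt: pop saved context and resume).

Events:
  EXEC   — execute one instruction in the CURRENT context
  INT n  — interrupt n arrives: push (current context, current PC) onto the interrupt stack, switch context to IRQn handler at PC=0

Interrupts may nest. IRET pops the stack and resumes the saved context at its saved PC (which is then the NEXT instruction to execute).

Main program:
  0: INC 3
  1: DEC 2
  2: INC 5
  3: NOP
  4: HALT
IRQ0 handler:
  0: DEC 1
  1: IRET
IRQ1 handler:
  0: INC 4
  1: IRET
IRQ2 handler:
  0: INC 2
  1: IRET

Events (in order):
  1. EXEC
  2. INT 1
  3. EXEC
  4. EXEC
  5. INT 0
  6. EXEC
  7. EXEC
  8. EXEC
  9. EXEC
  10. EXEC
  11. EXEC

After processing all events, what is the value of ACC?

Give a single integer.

Event 1 (EXEC): [MAIN] PC=0: INC 3 -> ACC=3
Event 2 (INT 1): INT 1 arrives: push (MAIN, PC=1), enter IRQ1 at PC=0 (depth now 1)
Event 3 (EXEC): [IRQ1] PC=0: INC 4 -> ACC=7
Event 4 (EXEC): [IRQ1] PC=1: IRET -> resume MAIN at PC=1 (depth now 0)
Event 5 (INT 0): INT 0 arrives: push (MAIN, PC=1), enter IRQ0 at PC=0 (depth now 1)
Event 6 (EXEC): [IRQ0] PC=0: DEC 1 -> ACC=6
Event 7 (EXEC): [IRQ0] PC=1: IRET -> resume MAIN at PC=1 (depth now 0)
Event 8 (EXEC): [MAIN] PC=1: DEC 2 -> ACC=4
Event 9 (EXEC): [MAIN] PC=2: INC 5 -> ACC=9
Event 10 (EXEC): [MAIN] PC=3: NOP
Event 11 (EXEC): [MAIN] PC=4: HALT

Answer: 9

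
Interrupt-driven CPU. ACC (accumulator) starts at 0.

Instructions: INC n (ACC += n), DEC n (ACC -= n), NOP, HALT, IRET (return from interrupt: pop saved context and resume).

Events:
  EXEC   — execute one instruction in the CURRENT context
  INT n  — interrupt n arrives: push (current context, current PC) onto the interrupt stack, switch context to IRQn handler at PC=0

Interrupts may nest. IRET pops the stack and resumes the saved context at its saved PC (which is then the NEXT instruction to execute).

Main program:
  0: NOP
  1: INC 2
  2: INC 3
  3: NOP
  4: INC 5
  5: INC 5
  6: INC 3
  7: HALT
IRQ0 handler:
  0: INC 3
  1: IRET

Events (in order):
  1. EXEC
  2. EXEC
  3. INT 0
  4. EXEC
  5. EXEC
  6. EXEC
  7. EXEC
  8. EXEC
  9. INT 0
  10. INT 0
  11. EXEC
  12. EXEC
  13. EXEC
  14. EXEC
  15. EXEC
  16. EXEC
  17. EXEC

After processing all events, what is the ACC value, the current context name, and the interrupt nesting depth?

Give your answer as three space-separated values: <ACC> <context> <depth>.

Event 1 (EXEC): [MAIN] PC=0: NOP
Event 2 (EXEC): [MAIN] PC=1: INC 2 -> ACC=2
Event 3 (INT 0): INT 0 arrives: push (MAIN, PC=2), enter IRQ0 at PC=0 (depth now 1)
Event 4 (EXEC): [IRQ0] PC=0: INC 3 -> ACC=5
Event 5 (EXEC): [IRQ0] PC=1: IRET -> resume MAIN at PC=2 (depth now 0)
Event 6 (EXEC): [MAIN] PC=2: INC 3 -> ACC=8
Event 7 (EXEC): [MAIN] PC=3: NOP
Event 8 (EXEC): [MAIN] PC=4: INC 5 -> ACC=13
Event 9 (INT 0): INT 0 arrives: push (MAIN, PC=5), enter IRQ0 at PC=0 (depth now 1)
Event 10 (INT 0): INT 0 arrives: push (IRQ0, PC=0), enter IRQ0 at PC=0 (depth now 2)
Event 11 (EXEC): [IRQ0] PC=0: INC 3 -> ACC=16
Event 12 (EXEC): [IRQ0] PC=1: IRET -> resume IRQ0 at PC=0 (depth now 1)
Event 13 (EXEC): [IRQ0] PC=0: INC 3 -> ACC=19
Event 14 (EXEC): [IRQ0] PC=1: IRET -> resume MAIN at PC=5 (depth now 0)
Event 15 (EXEC): [MAIN] PC=5: INC 5 -> ACC=24
Event 16 (EXEC): [MAIN] PC=6: INC 3 -> ACC=27
Event 17 (EXEC): [MAIN] PC=7: HALT

Answer: 27 MAIN 0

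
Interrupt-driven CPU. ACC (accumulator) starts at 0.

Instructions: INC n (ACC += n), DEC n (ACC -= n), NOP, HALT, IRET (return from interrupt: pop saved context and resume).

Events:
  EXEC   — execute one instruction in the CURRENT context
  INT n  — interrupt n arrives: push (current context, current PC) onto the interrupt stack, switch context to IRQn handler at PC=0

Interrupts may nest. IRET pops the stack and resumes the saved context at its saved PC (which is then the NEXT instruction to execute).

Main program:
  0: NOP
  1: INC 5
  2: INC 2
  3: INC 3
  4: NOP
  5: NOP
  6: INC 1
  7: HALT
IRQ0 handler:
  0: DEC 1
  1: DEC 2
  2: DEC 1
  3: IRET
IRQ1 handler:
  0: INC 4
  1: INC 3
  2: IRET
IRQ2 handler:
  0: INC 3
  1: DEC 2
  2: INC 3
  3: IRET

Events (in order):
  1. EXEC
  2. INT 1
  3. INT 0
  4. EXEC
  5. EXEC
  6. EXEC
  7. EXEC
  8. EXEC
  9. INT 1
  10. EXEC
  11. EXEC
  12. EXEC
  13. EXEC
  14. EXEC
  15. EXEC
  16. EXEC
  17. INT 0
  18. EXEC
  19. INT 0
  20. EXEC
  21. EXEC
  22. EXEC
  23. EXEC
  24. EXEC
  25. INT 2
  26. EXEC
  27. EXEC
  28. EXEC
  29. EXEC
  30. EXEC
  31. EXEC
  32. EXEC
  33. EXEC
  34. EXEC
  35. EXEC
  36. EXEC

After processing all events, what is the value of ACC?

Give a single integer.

Answer: 17

Derivation:
Event 1 (EXEC): [MAIN] PC=0: NOP
Event 2 (INT 1): INT 1 arrives: push (MAIN, PC=1), enter IRQ1 at PC=0 (depth now 1)
Event 3 (INT 0): INT 0 arrives: push (IRQ1, PC=0), enter IRQ0 at PC=0 (depth now 2)
Event 4 (EXEC): [IRQ0] PC=0: DEC 1 -> ACC=-1
Event 5 (EXEC): [IRQ0] PC=1: DEC 2 -> ACC=-3
Event 6 (EXEC): [IRQ0] PC=2: DEC 1 -> ACC=-4
Event 7 (EXEC): [IRQ0] PC=3: IRET -> resume IRQ1 at PC=0 (depth now 1)
Event 8 (EXEC): [IRQ1] PC=0: INC 4 -> ACC=0
Event 9 (INT 1): INT 1 arrives: push (IRQ1, PC=1), enter IRQ1 at PC=0 (depth now 2)
Event 10 (EXEC): [IRQ1] PC=0: INC 4 -> ACC=4
Event 11 (EXEC): [IRQ1] PC=1: INC 3 -> ACC=7
Event 12 (EXEC): [IRQ1] PC=2: IRET -> resume IRQ1 at PC=1 (depth now 1)
Event 13 (EXEC): [IRQ1] PC=1: INC 3 -> ACC=10
Event 14 (EXEC): [IRQ1] PC=2: IRET -> resume MAIN at PC=1 (depth now 0)
Event 15 (EXEC): [MAIN] PC=1: INC 5 -> ACC=15
Event 16 (EXEC): [MAIN] PC=2: INC 2 -> ACC=17
Event 17 (INT 0): INT 0 arrives: push (MAIN, PC=3), enter IRQ0 at PC=0 (depth now 1)
Event 18 (EXEC): [IRQ0] PC=0: DEC 1 -> ACC=16
Event 19 (INT 0): INT 0 arrives: push (IRQ0, PC=1), enter IRQ0 at PC=0 (depth now 2)
Event 20 (EXEC): [IRQ0] PC=0: DEC 1 -> ACC=15
Event 21 (EXEC): [IRQ0] PC=1: DEC 2 -> ACC=13
Event 22 (EXEC): [IRQ0] PC=2: DEC 1 -> ACC=12
Event 23 (EXEC): [IRQ0] PC=3: IRET -> resume IRQ0 at PC=1 (depth now 1)
Event 24 (EXEC): [IRQ0] PC=1: DEC 2 -> ACC=10
Event 25 (INT 2): INT 2 arrives: push (IRQ0, PC=2), enter IRQ2 at PC=0 (depth now 2)
Event 26 (EXEC): [IRQ2] PC=0: INC 3 -> ACC=13
Event 27 (EXEC): [IRQ2] PC=1: DEC 2 -> ACC=11
Event 28 (EXEC): [IRQ2] PC=2: INC 3 -> ACC=14
Event 29 (EXEC): [IRQ2] PC=3: IRET -> resume IRQ0 at PC=2 (depth now 1)
Event 30 (EXEC): [IRQ0] PC=2: DEC 1 -> ACC=13
Event 31 (EXEC): [IRQ0] PC=3: IRET -> resume MAIN at PC=3 (depth now 0)
Event 32 (EXEC): [MAIN] PC=3: INC 3 -> ACC=16
Event 33 (EXEC): [MAIN] PC=4: NOP
Event 34 (EXEC): [MAIN] PC=5: NOP
Event 35 (EXEC): [MAIN] PC=6: INC 1 -> ACC=17
Event 36 (EXEC): [MAIN] PC=7: HALT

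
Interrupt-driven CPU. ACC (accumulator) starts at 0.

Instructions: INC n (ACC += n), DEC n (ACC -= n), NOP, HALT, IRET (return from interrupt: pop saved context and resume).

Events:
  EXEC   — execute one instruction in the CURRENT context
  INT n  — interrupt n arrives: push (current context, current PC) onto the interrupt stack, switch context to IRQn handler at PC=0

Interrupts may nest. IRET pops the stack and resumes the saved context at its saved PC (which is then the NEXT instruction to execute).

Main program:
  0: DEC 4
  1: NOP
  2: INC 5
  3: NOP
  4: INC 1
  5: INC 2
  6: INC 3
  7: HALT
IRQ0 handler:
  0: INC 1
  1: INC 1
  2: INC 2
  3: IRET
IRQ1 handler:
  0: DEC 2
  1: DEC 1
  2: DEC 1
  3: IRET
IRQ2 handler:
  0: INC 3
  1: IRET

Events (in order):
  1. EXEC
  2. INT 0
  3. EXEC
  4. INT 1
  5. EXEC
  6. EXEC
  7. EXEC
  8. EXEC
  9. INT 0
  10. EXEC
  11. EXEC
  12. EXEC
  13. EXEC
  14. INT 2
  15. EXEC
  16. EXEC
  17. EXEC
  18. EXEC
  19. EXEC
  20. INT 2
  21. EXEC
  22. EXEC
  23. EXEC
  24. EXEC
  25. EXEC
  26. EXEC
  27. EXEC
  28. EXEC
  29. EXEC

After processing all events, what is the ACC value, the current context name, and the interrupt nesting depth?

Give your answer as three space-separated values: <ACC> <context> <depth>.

Event 1 (EXEC): [MAIN] PC=0: DEC 4 -> ACC=-4
Event 2 (INT 0): INT 0 arrives: push (MAIN, PC=1), enter IRQ0 at PC=0 (depth now 1)
Event 3 (EXEC): [IRQ0] PC=0: INC 1 -> ACC=-3
Event 4 (INT 1): INT 1 arrives: push (IRQ0, PC=1), enter IRQ1 at PC=0 (depth now 2)
Event 5 (EXEC): [IRQ1] PC=0: DEC 2 -> ACC=-5
Event 6 (EXEC): [IRQ1] PC=1: DEC 1 -> ACC=-6
Event 7 (EXEC): [IRQ1] PC=2: DEC 1 -> ACC=-7
Event 8 (EXEC): [IRQ1] PC=3: IRET -> resume IRQ0 at PC=1 (depth now 1)
Event 9 (INT 0): INT 0 arrives: push (IRQ0, PC=1), enter IRQ0 at PC=0 (depth now 2)
Event 10 (EXEC): [IRQ0] PC=0: INC 1 -> ACC=-6
Event 11 (EXEC): [IRQ0] PC=1: INC 1 -> ACC=-5
Event 12 (EXEC): [IRQ0] PC=2: INC 2 -> ACC=-3
Event 13 (EXEC): [IRQ0] PC=3: IRET -> resume IRQ0 at PC=1 (depth now 1)
Event 14 (INT 2): INT 2 arrives: push (IRQ0, PC=1), enter IRQ2 at PC=0 (depth now 2)
Event 15 (EXEC): [IRQ2] PC=0: INC 3 -> ACC=0
Event 16 (EXEC): [IRQ2] PC=1: IRET -> resume IRQ0 at PC=1 (depth now 1)
Event 17 (EXEC): [IRQ0] PC=1: INC 1 -> ACC=1
Event 18 (EXEC): [IRQ0] PC=2: INC 2 -> ACC=3
Event 19 (EXEC): [IRQ0] PC=3: IRET -> resume MAIN at PC=1 (depth now 0)
Event 20 (INT 2): INT 2 arrives: push (MAIN, PC=1), enter IRQ2 at PC=0 (depth now 1)
Event 21 (EXEC): [IRQ2] PC=0: INC 3 -> ACC=6
Event 22 (EXEC): [IRQ2] PC=1: IRET -> resume MAIN at PC=1 (depth now 0)
Event 23 (EXEC): [MAIN] PC=1: NOP
Event 24 (EXEC): [MAIN] PC=2: INC 5 -> ACC=11
Event 25 (EXEC): [MAIN] PC=3: NOP
Event 26 (EXEC): [MAIN] PC=4: INC 1 -> ACC=12
Event 27 (EXEC): [MAIN] PC=5: INC 2 -> ACC=14
Event 28 (EXEC): [MAIN] PC=6: INC 3 -> ACC=17
Event 29 (EXEC): [MAIN] PC=7: HALT

Answer: 17 MAIN 0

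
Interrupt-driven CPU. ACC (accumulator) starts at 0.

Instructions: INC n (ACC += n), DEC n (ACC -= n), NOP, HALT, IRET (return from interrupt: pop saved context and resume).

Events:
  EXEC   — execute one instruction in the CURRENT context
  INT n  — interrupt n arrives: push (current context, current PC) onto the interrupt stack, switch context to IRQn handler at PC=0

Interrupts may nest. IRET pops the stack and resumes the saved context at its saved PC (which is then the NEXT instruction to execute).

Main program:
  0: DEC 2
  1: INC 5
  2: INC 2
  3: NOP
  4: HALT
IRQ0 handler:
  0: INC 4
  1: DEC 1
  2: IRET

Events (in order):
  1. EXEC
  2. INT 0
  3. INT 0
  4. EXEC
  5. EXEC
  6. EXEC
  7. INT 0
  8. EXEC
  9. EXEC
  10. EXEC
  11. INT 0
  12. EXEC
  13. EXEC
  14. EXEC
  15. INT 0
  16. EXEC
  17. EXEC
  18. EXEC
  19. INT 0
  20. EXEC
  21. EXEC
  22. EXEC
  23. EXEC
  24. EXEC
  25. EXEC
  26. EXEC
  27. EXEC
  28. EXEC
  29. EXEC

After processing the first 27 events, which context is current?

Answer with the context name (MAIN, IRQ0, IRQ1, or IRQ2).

Answer: MAIN

Derivation:
Event 1 (EXEC): [MAIN] PC=0: DEC 2 -> ACC=-2
Event 2 (INT 0): INT 0 arrives: push (MAIN, PC=1), enter IRQ0 at PC=0 (depth now 1)
Event 3 (INT 0): INT 0 arrives: push (IRQ0, PC=0), enter IRQ0 at PC=0 (depth now 2)
Event 4 (EXEC): [IRQ0] PC=0: INC 4 -> ACC=2
Event 5 (EXEC): [IRQ0] PC=1: DEC 1 -> ACC=1
Event 6 (EXEC): [IRQ0] PC=2: IRET -> resume IRQ0 at PC=0 (depth now 1)
Event 7 (INT 0): INT 0 arrives: push (IRQ0, PC=0), enter IRQ0 at PC=0 (depth now 2)
Event 8 (EXEC): [IRQ0] PC=0: INC 4 -> ACC=5
Event 9 (EXEC): [IRQ0] PC=1: DEC 1 -> ACC=4
Event 10 (EXEC): [IRQ0] PC=2: IRET -> resume IRQ0 at PC=0 (depth now 1)
Event 11 (INT 0): INT 0 arrives: push (IRQ0, PC=0), enter IRQ0 at PC=0 (depth now 2)
Event 12 (EXEC): [IRQ0] PC=0: INC 4 -> ACC=8
Event 13 (EXEC): [IRQ0] PC=1: DEC 1 -> ACC=7
Event 14 (EXEC): [IRQ0] PC=2: IRET -> resume IRQ0 at PC=0 (depth now 1)
Event 15 (INT 0): INT 0 arrives: push (IRQ0, PC=0), enter IRQ0 at PC=0 (depth now 2)
Event 16 (EXEC): [IRQ0] PC=0: INC 4 -> ACC=11
Event 17 (EXEC): [IRQ0] PC=1: DEC 1 -> ACC=10
Event 18 (EXEC): [IRQ0] PC=2: IRET -> resume IRQ0 at PC=0 (depth now 1)
Event 19 (INT 0): INT 0 arrives: push (IRQ0, PC=0), enter IRQ0 at PC=0 (depth now 2)
Event 20 (EXEC): [IRQ0] PC=0: INC 4 -> ACC=14
Event 21 (EXEC): [IRQ0] PC=1: DEC 1 -> ACC=13
Event 22 (EXEC): [IRQ0] PC=2: IRET -> resume IRQ0 at PC=0 (depth now 1)
Event 23 (EXEC): [IRQ0] PC=0: INC 4 -> ACC=17
Event 24 (EXEC): [IRQ0] PC=1: DEC 1 -> ACC=16
Event 25 (EXEC): [IRQ0] PC=2: IRET -> resume MAIN at PC=1 (depth now 0)
Event 26 (EXEC): [MAIN] PC=1: INC 5 -> ACC=21
Event 27 (EXEC): [MAIN] PC=2: INC 2 -> ACC=23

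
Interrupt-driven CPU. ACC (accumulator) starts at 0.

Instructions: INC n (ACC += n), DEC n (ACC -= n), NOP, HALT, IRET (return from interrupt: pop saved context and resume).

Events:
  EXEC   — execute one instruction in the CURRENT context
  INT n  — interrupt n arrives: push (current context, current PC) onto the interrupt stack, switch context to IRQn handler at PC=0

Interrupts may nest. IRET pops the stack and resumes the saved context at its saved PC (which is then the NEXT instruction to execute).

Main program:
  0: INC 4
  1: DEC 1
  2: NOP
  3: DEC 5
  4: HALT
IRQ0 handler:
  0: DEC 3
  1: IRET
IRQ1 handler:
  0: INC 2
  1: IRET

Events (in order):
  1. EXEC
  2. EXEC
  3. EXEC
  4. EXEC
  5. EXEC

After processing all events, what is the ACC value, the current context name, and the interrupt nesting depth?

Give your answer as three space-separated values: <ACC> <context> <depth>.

Event 1 (EXEC): [MAIN] PC=0: INC 4 -> ACC=4
Event 2 (EXEC): [MAIN] PC=1: DEC 1 -> ACC=3
Event 3 (EXEC): [MAIN] PC=2: NOP
Event 4 (EXEC): [MAIN] PC=3: DEC 5 -> ACC=-2
Event 5 (EXEC): [MAIN] PC=4: HALT

Answer: -2 MAIN 0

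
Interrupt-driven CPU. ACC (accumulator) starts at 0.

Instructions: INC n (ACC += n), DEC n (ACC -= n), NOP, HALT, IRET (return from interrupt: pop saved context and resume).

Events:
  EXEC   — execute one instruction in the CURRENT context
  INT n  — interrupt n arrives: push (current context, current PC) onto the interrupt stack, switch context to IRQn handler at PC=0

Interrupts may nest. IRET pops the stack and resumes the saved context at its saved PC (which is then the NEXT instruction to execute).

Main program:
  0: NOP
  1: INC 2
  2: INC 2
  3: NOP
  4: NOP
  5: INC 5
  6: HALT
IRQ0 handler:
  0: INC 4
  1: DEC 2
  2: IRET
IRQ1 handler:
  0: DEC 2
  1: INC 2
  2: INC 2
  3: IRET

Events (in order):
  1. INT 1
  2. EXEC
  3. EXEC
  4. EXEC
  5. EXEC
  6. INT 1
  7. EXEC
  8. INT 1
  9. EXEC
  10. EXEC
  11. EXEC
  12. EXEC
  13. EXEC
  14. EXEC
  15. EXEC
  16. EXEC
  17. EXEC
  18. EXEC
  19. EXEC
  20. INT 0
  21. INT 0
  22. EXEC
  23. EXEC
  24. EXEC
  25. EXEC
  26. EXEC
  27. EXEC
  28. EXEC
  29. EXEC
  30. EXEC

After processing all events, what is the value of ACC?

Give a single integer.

Answer: 19

Derivation:
Event 1 (INT 1): INT 1 arrives: push (MAIN, PC=0), enter IRQ1 at PC=0 (depth now 1)
Event 2 (EXEC): [IRQ1] PC=0: DEC 2 -> ACC=-2
Event 3 (EXEC): [IRQ1] PC=1: INC 2 -> ACC=0
Event 4 (EXEC): [IRQ1] PC=2: INC 2 -> ACC=2
Event 5 (EXEC): [IRQ1] PC=3: IRET -> resume MAIN at PC=0 (depth now 0)
Event 6 (INT 1): INT 1 arrives: push (MAIN, PC=0), enter IRQ1 at PC=0 (depth now 1)
Event 7 (EXEC): [IRQ1] PC=0: DEC 2 -> ACC=0
Event 8 (INT 1): INT 1 arrives: push (IRQ1, PC=1), enter IRQ1 at PC=0 (depth now 2)
Event 9 (EXEC): [IRQ1] PC=0: DEC 2 -> ACC=-2
Event 10 (EXEC): [IRQ1] PC=1: INC 2 -> ACC=0
Event 11 (EXEC): [IRQ1] PC=2: INC 2 -> ACC=2
Event 12 (EXEC): [IRQ1] PC=3: IRET -> resume IRQ1 at PC=1 (depth now 1)
Event 13 (EXEC): [IRQ1] PC=1: INC 2 -> ACC=4
Event 14 (EXEC): [IRQ1] PC=2: INC 2 -> ACC=6
Event 15 (EXEC): [IRQ1] PC=3: IRET -> resume MAIN at PC=0 (depth now 0)
Event 16 (EXEC): [MAIN] PC=0: NOP
Event 17 (EXEC): [MAIN] PC=1: INC 2 -> ACC=8
Event 18 (EXEC): [MAIN] PC=2: INC 2 -> ACC=10
Event 19 (EXEC): [MAIN] PC=3: NOP
Event 20 (INT 0): INT 0 arrives: push (MAIN, PC=4), enter IRQ0 at PC=0 (depth now 1)
Event 21 (INT 0): INT 0 arrives: push (IRQ0, PC=0), enter IRQ0 at PC=0 (depth now 2)
Event 22 (EXEC): [IRQ0] PC=0: INC 4 -> ACC=14
Event 23 (EXEC): [IRQ0] PC=1: DEC 2 -> ACC=12
Event 24 (EXEC): [IRQ0] PC=2: IRET -> resume IRQ0 at PC=0 (depth now 1)
Event 25 (EXEC): [IRQ0] PC=0: INC 4 -> ACC=16
Event 26 (EXEC): [IRQ0] PC=1: DEC 2 -> ACC=14
Event 27 (EXEC): [IRQ0] PC=2: IRET -> resume MAIN at PC=4 (depth now 0)
Event 28 (EXEC): [MAIN] PC=4: NOP
Event 29 (EXEC): [MAIN] PC=5: INC 5 -> ACC=19
Event 30 (EXEC): [MAIN] PC=6: HALT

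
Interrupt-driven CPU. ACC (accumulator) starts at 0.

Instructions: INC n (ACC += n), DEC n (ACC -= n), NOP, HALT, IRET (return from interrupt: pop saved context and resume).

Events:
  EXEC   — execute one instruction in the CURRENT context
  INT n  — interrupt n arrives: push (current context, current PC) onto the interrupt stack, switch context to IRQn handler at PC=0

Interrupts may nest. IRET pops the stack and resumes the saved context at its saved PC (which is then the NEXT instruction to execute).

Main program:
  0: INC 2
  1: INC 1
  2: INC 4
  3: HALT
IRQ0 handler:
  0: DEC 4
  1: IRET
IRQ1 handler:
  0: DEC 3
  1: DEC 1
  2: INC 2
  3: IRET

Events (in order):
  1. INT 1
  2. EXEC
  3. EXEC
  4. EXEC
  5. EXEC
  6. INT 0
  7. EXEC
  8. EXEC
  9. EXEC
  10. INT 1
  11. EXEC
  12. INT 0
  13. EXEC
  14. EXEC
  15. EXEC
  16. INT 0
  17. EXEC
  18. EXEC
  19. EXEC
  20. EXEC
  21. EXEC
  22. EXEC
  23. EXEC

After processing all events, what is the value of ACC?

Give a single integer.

Event 1 (INT 1): INT 1 arrives: push (MAIN, PC=0), enter IRQ1 at PC=0 (depth now 1)
Event 2 (EXEC): [IRQ1] PC=0: DEC 3 -> ACC=-3
Event 3 (EXEC): [IRQ1] PC=1: DEC 1 -> ACC=-4
Event 4 (EXEC): [IRQ1] PC=2: INC 2 -> ACC=-2
Event 5 (EXEC): [IRQ1] PC=3: IRET -> resume MAIN at PC=0 (depth now 0)
Event 6 (INT 0): INT 0 arrives: push (MAIN, PC=0), enter IRQ0 at PC=0 (depth now 1)
Event 7 (EXEC): [IRQ0] PC=0: DEC 4 -> ACC=-6
Event 8 (EXEC): [IRQ0] PC=1: IRET -> resume MAIN at PC=0 (depth now 0)
Event 9 (EXEC): [MAIN] PC=0: INC 2 -> ACC=-4
Event 10 (INT 1): INT 1 arrives: push (MAIN, PC=1), enter IRQ1 at PC=0 (depth now 1)
Event 11 (EXEC): [IRQ1] PC=0: DEC 3 -> ACC=-7
Event 12 (INT 0): INT 0 arrives: push (IRQ1, PC=1), enter IRQ0 at PC=0 (depth now 2)
Event 13 (EXEC): [IRQ0] PC=0: DEC 4 -> ACC=-11
Event 14 (EXEC): [IRQ0] PC=1: IRET -> resume IRQ1 at PC=1 (depth now 1)
Event 15 (EXEC): [IRQ1] PC=1: DEC 1 -> ACC=-12
Event 16 (INT 0): INT 0 arrives: push (IRQ1, PC=2), enter IRQ0 at PC=0 (depth now 2)
Event 17 (EXEC): [IRQ0] PC=0: DEC 4 -> ACC=-16
Event 18 (EXEC): [IRQ0] PC=1: IRET -> resume IRQ1 at PC=2 (depth now 1)
Event 19 (EXEC): [IRQ1] PC=2: INC 2 -> ACC=-14
Event 20 (EXEC): [IRQ1] PC=3: IRET -> resume MAIN at PC=1 (depth now 0)
Event 21 (EXEC): [MAIN] PC=1: INC 1 -> ACC=-13
Event 22 (EXEC): [MAIN] PC=2: INC 4 -> ACC=-9
Event 23 (EXEC): [MAIN] PC=3: HALT

Answer: -9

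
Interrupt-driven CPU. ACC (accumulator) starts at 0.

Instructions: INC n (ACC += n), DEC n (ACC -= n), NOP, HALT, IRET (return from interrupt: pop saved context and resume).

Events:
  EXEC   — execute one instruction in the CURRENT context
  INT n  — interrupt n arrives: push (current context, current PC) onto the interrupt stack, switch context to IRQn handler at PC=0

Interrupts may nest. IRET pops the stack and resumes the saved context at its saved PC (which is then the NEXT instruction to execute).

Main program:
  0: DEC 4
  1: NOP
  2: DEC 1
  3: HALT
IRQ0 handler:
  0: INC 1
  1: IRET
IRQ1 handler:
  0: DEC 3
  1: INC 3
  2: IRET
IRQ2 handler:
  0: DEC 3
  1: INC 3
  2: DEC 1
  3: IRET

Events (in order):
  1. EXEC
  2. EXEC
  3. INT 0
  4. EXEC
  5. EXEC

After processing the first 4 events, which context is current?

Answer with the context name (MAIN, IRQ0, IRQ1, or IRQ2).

Event 1 (EXEC): [MAIN] PC=0: DEC 4 -> ACC=-4
Event 2 (EXEC): [MAIN] PC=1: NOP
Event 3 (INT 0): INT 0 arrives: push (MAIN, PC=2), enter IRQ0 at PC=0 (depth now 1)
Event 4 (EXEC): [IRQ0] PC=0: INC 1 -> ACC=-3

Answer: IRQ0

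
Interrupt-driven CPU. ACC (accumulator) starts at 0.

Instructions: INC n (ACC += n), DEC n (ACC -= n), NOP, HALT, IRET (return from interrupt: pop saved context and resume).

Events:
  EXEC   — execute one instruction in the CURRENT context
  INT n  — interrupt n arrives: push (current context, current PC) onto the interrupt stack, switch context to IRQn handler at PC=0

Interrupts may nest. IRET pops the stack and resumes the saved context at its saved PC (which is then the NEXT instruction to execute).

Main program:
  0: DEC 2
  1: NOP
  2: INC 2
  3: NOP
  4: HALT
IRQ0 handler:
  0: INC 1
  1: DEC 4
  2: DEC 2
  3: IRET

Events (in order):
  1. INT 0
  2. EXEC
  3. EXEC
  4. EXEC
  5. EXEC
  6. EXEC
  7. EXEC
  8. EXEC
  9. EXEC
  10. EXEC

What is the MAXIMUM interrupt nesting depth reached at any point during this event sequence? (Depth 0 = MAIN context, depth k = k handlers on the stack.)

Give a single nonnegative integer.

Event 1 (INT 0): INT 0 arrives: push (MAIN, PC=0), enter IRQ0 at PC=0 (depth now 1) [depth=1]
Event 2 (EXEC): [IRQ0] PC=0: INC 1 -> ACC=1 [depth=1]
Event 3 (EXEC): [IRQ0] PC=1: DEC 4 -> ACC=-3 [depth=1]
Event 4 (EXEC): [IRQ0] PC=2: DEC 2 -> ACC=-5 [depth=1]
Event 5 (EXEC): [IRQ0] PC=3: IRET -> resume MAIN at PC=0 (depth now 0) [depth=0]
Event 6 (EXEC): [MAIN] PC=0: DEC 2 -> ACC=-7 [depth=0]
Event 7 (EXEC): [MAIN] PC=1: NOP [depth=0]
Event 8 (EXEC): [MAIN] PC=2: INC 2 -> ACC=-5 [depth=0]
Event 9 (EXEC): [MAIN] PC=3: NOP [depth=0]
Event 10 (EXEC): [MAIN] PC=4: HALT [depth=0]
Max depth observed: 1

Answer: 1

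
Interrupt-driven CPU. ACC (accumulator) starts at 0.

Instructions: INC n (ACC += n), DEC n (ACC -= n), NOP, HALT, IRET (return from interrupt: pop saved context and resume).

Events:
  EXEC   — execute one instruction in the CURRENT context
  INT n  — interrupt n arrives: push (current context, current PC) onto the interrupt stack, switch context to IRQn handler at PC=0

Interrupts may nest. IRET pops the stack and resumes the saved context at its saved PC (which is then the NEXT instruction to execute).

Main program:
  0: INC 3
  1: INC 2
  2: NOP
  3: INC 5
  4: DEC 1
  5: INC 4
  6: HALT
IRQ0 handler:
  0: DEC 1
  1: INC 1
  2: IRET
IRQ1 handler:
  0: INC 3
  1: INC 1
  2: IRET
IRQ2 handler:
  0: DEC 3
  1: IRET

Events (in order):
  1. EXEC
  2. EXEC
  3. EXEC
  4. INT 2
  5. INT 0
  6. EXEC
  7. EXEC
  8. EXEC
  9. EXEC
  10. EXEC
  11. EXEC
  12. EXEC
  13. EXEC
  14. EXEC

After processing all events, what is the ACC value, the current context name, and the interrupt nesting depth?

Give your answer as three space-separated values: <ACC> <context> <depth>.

Event 1 (EXEC): [MAIN] PC=0: INC 3 -> ACC=3
Event 2 (EXEC): [MAIN] PC=1: INC 2 -> ACC=5
Event 3 (EXEC): [MAIN] PC=2: NOP
Event 4 (INT 2): INT 2 arrives: push (MAIN, PC=3), enter IRQ2 at PC=0 (depth now 1)
Event 5 (INT 0): INT 0 arrives: push (IRQ2, PC=0), enter IRQ0 at PC=0 (depth now 2)
Event 6 (EXEC): [IRQ0] PC=0: DEC 1 -> ACC=4
Event 7 (EXEC): [IRQ0] PC=1: INC 1 -> ACC=5
Event 8 (EXEC): [IRQ0] PC=2: IRET -> resume IRQ2 at PC=0 (depth now 1)
Event 9 (EXEC): [IRQ2] PC=0: DEC 3 -> ACC=2
Event 10 (EXEC): [IRQ2] PC=1: IRET -> resume MAIN at PC=3 (depth now 0)
Event 11 (EXEC): [MAIN] PC=3: INC 5 -> ACC=7
Event 12 (EXEC): [MAIN] PC=4: DEC 1 -> ACC=6
Event 13 (EXEC): [MAIN] PC=5: INC 4 -> ACC=10
Event 14 (EXEC): [MAIN] PC=6: HALT

Answer: 10 MAIN 0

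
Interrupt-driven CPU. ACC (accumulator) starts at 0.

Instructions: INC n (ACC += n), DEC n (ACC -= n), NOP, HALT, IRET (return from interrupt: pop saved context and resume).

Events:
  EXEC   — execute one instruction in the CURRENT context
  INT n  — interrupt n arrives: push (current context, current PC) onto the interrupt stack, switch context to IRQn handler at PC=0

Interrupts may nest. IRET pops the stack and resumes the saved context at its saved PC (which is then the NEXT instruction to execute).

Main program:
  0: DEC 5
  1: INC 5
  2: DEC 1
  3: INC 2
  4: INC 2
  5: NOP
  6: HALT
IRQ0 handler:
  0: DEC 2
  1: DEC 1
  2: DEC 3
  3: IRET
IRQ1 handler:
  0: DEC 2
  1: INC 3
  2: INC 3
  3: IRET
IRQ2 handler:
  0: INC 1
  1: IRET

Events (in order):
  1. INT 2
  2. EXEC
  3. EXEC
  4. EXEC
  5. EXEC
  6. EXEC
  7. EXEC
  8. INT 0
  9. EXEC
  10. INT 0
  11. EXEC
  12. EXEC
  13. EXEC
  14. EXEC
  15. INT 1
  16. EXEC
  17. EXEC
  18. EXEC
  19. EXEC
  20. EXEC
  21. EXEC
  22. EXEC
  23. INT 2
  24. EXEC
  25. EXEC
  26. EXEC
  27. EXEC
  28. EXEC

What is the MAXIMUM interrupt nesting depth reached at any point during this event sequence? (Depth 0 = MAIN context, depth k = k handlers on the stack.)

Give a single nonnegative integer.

Answer: 2

Derivation:
Event 1 (INT 2): INT 2 arrives: push (MAIN, PC=0), enter IRQ2 at PC=0 (depth now 1) [depth=1]
Event 2 (EXEC): [IRQ2] PC=0: INC 1 -> ACC=1 [depth=1]
Event 3 (EXEC): [IRQ2] PC=1: IRET -> resume MAIN at PC=0 (depth now 0) [depth=0]
Event 4 (EXEC): [MAIN] PC=0: DEC 5 -> ACC=-4 [depth=0]
Event 5 (EXEC): [MAIN] PC=1: INC 5 -> ACC=1 [depth=0]
Event 6 (EXEC): [MAIN] PC=2: DEC 1 -> ACC=0 [depth=0]
Event 7 (EXEC): [MAIN] PC=3: INC 2 -> ACC=2 [depth=0]
Event 8 (INT 0): INT 0 arrives: push (MAIN, PC=4), enter IRQ0 at PC=0 (depth now 1) [depth=1]
Event 9 (EXEC): [IRQ0] PC=0: DEC 2 -> ACC=0 [depth=1]
Event 10 (INT 0): INT 0 arrives: push (IRQ0, PC=1), enter IRQ0 at PC=0 (depth now 2) [depth=2]
Event 11 (EXEC): [IRQ0] PC=0: DEC 2 -> ACC=-2 [depth=2]
Event 12 (EXEC): [IRQ0] PC=1: DEC 1 -> ACC=-3 [depth=2]
Event 13 (EXEC): [IRQ0] PC=2: DEC 3 -> ACC=-6 [depth=2]
Event 14 (EXEC): [IRQ0] PC=3: IRET -> resume IRQ0 at PC=1 (depth now 1) [depth=1]
Event 15 (INT 1): INT 1 arrives: push (IRQ0, PC=1), enter IRQ1 at PC=0 (depth now 2) [depth=2]
Event 16 (EXEC): [IRQ1] PC=0: DEC 2 -> ACC=-8 [depth=2]
Event 17 (EXEC): [IRQ1] PC=1: INC 3 -> ACC=-5 [depth=2]
Event 18 (EXEC): [IRQ1] PC=2: INC 3 -> ACC=-2 [depth=2]
Event 19 (EXEC): [IRQ1] PC=3: IRET -> resume IRQ0 at PC=1 (depth now 1) [depth=1]
Event 20 (EXEC): [IRQ0] PC=1: DEC 1 -> ACC=-3 [depth=1]
Event 21 (EXEC): [IRQ0] PC=2: DEC 3 -> ACC=-6 [depth=1]
Event 22 (EXEC): [IRQ0] PC=3: IRET -> resume MAIN at PC=4 (depth now 0) [depth=0]
Event 23 (INT 2): INT 2 arrives: push (MAIN, PC=4), enter IRQ2 at PC=0 (depth now 1) [depth=1]
Event 24 (EXEC): [IRQ2] PC=0: INC 1 -> ACC=-5 [depth=1]
Event 25 (EXEC): [IRQ2] PC=1: IRET -> resume MAIN at PC=4 (depth now 0) [depth=0]
Event 26 (EXEC): [MAIN] PC=4: INC 2 -> ACC=-3 [depth=0]
Event 27 (EXEC): [MAIN] PC=5: NOP [depth=0]
Event 28 (EXEC): [MAIN] PC=6: HALT [depth=0]
Max depth observed: 2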